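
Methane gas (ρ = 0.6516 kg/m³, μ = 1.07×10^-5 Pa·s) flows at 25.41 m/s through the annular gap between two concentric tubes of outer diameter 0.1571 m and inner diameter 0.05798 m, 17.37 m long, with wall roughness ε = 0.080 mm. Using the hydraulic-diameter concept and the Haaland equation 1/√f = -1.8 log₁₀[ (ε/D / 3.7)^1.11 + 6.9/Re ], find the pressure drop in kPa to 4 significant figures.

ΔP ≈ 0.7551 kPa

Hydraulic diameter D_h = 4A/P = D_o - D_i = 0.1571 - 0.05798 = 0.09912 m.
Re = ρVD_h/μ = 0.6516·25.41·0.09912/1.07e-05 = 1.534e+05.
ε/D_h = 8e-05/0.09912 = 0.000807; Haaland gives 1/√f = -1.8 log₁₀[8.63e-05+4.5e-05] = 6.987, so f = 0.02048.
ΔP = f(L/D_h)(ρV²/2) = 0.02048·17.37/0.09912·210.4 = 755.1 Pa.
ΔP = 0.7551 kPa.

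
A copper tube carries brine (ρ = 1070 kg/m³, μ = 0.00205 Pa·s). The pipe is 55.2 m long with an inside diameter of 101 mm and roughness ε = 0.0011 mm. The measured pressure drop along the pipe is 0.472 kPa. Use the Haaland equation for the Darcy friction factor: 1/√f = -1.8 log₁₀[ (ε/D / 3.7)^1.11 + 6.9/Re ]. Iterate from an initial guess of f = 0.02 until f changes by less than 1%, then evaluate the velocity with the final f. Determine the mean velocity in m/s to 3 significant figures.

V ≈ 0.235 m/s

Rearranging Darcy-Weisbach: V = √(2·ΔP·D/(f·L·ρ)). With ε/D = 1.1e-06/0.101 = 1.09e-05, iterate starting from f = 0.02:
  f = 0.02 → V = √(2·472·0.101/(0.02·55.2·1070)) = 0.2841 m/s; Re = ρVD/μ = 1.498e+04; f → 0.02774
  f = 0.02774 → V = 0.2413 m/s; Re = 1.272e+04; f → 0.02895
  f = 0.02895 → V = 0.2361 m/s; Re = 1.245e+04; f → 0.02912
Converged (Δf/f < 1%). With the final f = 0.02912: V = √(2·472·0.101/(0.02912·55.2·1070)) = 0.2355 m/s.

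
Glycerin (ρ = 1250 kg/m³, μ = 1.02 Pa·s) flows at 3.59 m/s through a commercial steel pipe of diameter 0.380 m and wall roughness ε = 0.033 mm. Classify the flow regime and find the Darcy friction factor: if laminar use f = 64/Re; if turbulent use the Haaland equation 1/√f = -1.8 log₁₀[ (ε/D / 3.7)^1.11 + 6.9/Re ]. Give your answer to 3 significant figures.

Re = ρVD/μ = 1250·3.59·0.38/1.02 = 1672.
Re < 2300 → laminar, so f = 64/Re = 0.03828 (roughness is irrelevant in laminar flow).

f ≈ 0.0383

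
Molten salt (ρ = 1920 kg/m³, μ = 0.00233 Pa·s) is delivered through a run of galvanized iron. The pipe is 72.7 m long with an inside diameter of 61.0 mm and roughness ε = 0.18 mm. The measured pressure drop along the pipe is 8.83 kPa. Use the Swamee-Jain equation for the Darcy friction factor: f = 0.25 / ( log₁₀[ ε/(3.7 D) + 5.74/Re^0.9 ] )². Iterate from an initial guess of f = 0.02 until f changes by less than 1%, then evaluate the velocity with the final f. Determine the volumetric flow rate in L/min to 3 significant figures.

Q ≈ 87.7 L/min

Rearranging Darcy-Weisbach: V = √(2·ΔP·D/(f·L·ρ)). With ε/D = 0.00018/0.061 = 0.00295, iterate starting from f = 0.02:
  f = 0.02 → V = √(2·8830·0.061/(0.02·72.7·1920)) = 0.6212 m/s; Re = ρVD/μ = 3.123e+04; f → 0.03012
  f = 0.03012 → V = 0.5062 m/s; Re = 2.545e+04; f → 0.03083
  f = 0.03083 → V = 0.5004 m/s; Re = 2.515e+04; f → 0.03087
Converged (Δf/f < 1%). With the final f = 0.03087: V = √(2·8830·0.061/(0.03087·72.7·1920)) = 0.5 m/s.
Q = V·A = 0.5·(π/4·0.061²) = 0.001461 m³/s = 87.7 L/min.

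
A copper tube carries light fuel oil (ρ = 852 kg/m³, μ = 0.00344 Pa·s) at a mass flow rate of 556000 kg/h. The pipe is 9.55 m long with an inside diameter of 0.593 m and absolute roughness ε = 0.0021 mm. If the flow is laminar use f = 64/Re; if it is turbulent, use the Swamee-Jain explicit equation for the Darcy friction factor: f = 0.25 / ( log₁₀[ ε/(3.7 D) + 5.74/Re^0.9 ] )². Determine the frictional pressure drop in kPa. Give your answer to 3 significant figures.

ΔP ≈ 0.0533 kPa

ṁ = 556000 kg/h = 556000/3600 = 154.4 kg/s.
A = πD²/4 = π(0.593)²/4 = 0.2762 m²; mean velocity V = ṁ/(ρA) = 154.4/(852 · 0.2762) = 0.6563 m/s.
Reynolds number Re = ρVD/μ = 852 · 0.6563 · 0.593 / 0.00344 = 9.64e+04.
Re > 4000 → turbulent. Relative roughness ε/D = 2.1e-06/0.593 = 3.54e-06. Swamee-Jain: f = 0.25/(log₁₀[3.54e-06/3.7 + 5.74/9.64e+04^0.9])² = 0.25/(log₁₀[9.57e-07 + 0.000188])² = 0.25/(-3.725)² = 0.01802.
Darcy-Weisbach: ΔP = f(L/D)(ρV²/2) = 0.01802·(9.55/0.593)·(852·0.6563²/2) = 0.01802·16.1·183.5 = 53.26 Pa.
ΔP = 53.26 Pa = 0.0533 kPa.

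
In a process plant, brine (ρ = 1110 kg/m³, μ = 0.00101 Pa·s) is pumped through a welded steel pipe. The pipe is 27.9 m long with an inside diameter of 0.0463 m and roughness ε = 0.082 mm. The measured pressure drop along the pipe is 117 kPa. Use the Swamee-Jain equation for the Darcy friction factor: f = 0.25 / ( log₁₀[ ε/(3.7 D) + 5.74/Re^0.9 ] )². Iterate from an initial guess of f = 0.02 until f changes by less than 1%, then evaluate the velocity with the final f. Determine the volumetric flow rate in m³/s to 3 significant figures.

Q ≈ 0.00645 m³/s

Rearranging Darcy-Weisbach: V = √(2·ΔP·D/(f·L·ρ)). With ε/D = 8.2e-05/0.0463 = 0.00177, iterate starting from f = 0.02:
  f = 0.02 → V = √(2·1.17e+05·0.0463/(0.02·27.9·1110)) = 4.182 m/s; Re = ρVD/μ = 2.128e+05; f → 0.02376
  f = 0.02376 → V = 3.837 m/s; Re = 1.952e+05; f → 0.02384
Converged (Δf/f < 1%). With the final f = 0.02384: V = √(2·1.17e+05·0.0463/(0.02384·27.9·1110)) = 3.83 m/s.
Q = V·A = 3.83·(π/4·0.0463²) = 0.006449 m³/s = 0.00645 m³/s.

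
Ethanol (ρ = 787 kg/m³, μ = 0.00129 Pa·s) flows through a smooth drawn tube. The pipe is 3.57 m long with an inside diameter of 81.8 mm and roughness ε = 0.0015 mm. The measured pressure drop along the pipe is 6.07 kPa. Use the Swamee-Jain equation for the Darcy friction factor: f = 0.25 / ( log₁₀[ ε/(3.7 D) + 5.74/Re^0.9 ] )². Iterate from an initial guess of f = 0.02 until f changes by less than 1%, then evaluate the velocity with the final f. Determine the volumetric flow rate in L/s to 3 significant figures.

Q ≈ 25.4 L/s

Rearranging Darcy-Weisbach: V = √(2·ΔP·D/(f·L·ρ)). With ε/D = 1.5e-06/0.0818 = 1.83e-05, iterate starting from f = 0.02:
  f = 0.02 → V = √(2·6070·0.0818/(0.02·3.57·787)) = 4.204 m/s; Re = ρVD/μ = 2.098e+05; f → 0.01556
  f = 0.01556 → V = 4.766 m/s; Re = 2.378e+05; f → 0.01521
  f = 0.01521 → V = 4.821 m/s; Re = 2.406e+05; f → 0.01518
Converged (Δf/f < 1%). With the final f = 0.01518: V = √(2·6070·0.0818/(0.01518·3.57·787)) = 4.826 m/s.
Q = V·A = 4.826·(π/4·0.0818²) = 0.02536 m³/s = 25.4 L/s.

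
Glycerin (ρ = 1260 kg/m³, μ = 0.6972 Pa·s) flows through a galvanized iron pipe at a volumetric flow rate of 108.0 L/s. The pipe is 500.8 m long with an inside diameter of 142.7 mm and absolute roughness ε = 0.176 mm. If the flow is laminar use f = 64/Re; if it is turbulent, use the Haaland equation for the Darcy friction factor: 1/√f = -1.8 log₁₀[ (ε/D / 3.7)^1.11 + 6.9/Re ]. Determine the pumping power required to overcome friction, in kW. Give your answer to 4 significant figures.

Q = 108.0 L/s = 108.0/1000 = 0.108 m³/s.
Cross-sectional area A = πD²/4 = π(0.1427)²/4 = 0.01599 m²; mean velocity V = Q/A = 0.108/0.01599 = 6.753 m/s.
Reynolds number Re = ρVD/μ = 1260 · 6.753 · 0.1427 / 0.697 = 1741.
Re < 2300 → laminar flow, so f = 64/Re = 64/1741 = 0.03675 (the turbulent correlation is not needed).
Darcy-Weisbach: ΔP = f(L/D)(ρV²/2) = 0.03675·(500.8/0.1427)·(1260·6.753²/2) = 0.03675·3509·2.873e+04 = 3.705e+06 Pa.
Pumping power P = QΔP = 0.108·3.705e+06 = 400160 W = 400.2 kW.

P ≈ 400.2 kW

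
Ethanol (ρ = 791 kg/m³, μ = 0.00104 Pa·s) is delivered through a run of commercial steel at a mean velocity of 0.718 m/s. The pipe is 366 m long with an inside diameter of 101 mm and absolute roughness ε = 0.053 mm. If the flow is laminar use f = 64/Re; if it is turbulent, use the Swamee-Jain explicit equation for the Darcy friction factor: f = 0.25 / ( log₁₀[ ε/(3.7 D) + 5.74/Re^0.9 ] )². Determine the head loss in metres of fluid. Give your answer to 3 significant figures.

h_f ≈ 2.13 m

Reynolds number Re = ρVD/μ = 791 · 0.718 · 0.101 / 0.00104 = 5.516e+04.
Re > 4000 → turbulent. Relative roughness ε/D = 5.3e-05/0.101 = 0.000525. Swamee-Jain: f = 0.25/(log₁₀[0.000525/3.7 + 5.74/5.516e+04^0.9])² = 0.25/(log₁₀[0.000142 + 0.00031])² = 0.25/(-3.345)² = 0.02234.
Darcy-Weisbach: ΔP = f(L/D)(ρV²/2) = 0.02234·(366/0.101)·(791·0.718²/2) = 0.02234·3624·203.9 = 1.651e+04 Pa.
Head loss h_f = ΔP/(ρg) = 1.651e+04/(791·9.81) = 2.13 m.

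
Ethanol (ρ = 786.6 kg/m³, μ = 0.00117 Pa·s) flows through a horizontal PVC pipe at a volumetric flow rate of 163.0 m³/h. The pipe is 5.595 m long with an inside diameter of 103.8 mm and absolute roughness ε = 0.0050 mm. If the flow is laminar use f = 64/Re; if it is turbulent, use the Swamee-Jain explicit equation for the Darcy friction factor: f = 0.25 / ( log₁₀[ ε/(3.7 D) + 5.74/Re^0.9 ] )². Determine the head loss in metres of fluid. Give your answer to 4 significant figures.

h_f ≈ 1.134 m

Q = 163.0 m³/h = 163.0/3600 = 0.04528 m³/s.
Cross-sectional area A = πD²/4 = π(0.1038)²/4 = 0.008462 m²; mean velocity V = Q/A = 0.04528/0.008462 = 5.351 m/s.
Reynolds number Re = ρVD/μ = 786.6 · 5.351 · 0.1038 / 0.00117 = 3.734e+05.
Re > 4000 → turbulent. Relative roughness ε/D = 5e-06/0.1038 = 4.82e-05. Swamee-Jain: f = 0.25/(log₁₀[4.82e-05/3.7 + 5.74/3.734e+05^0.9])² = 0.25/(log₁₀[1.3e-05 + 5.55e-05])² = 0.25/(-4.164)² = 0.01442.
Darcy-Weisbach: ΔP = f(L/D)(ρV²/2) = 0.01442·(5.595/0.1038)·(786.6·5.351²/2) = 0.01442·53.9·1.126e+04 = 8749 Pa.
Head loss h_f = ΔP/(ρg) = 8749/(786.6·9.81) = 1.134 m.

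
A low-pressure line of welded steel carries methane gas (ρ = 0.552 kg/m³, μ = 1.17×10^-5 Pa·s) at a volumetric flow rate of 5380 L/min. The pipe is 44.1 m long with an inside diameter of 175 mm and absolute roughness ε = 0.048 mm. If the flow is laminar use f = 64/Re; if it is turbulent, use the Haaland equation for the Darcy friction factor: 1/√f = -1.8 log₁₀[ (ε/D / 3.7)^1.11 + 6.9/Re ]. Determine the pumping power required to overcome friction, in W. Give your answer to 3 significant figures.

Q = 5380 L/min = 5380/60000 = 0.08967 m³/s.
Cross-sectional area A = πD²/4 = π(0.175)²/4 = 0.02405 m²; mean velocity V = Q/A = 0.08967/0.02405 = 3.728 m/s.
Reynolds number Re = ρVD/μ = 0.552 · 3.728 · 0.175 / 1.17e-05 = 3.078e+04.
Re > 4000 → turbulent. Relative roughness ε/D = 4.8e-05/0.175 = 0.000274. Haaland: 1/√f = -1.8 log₁₀[(0.000274/3.7)^1.11 + 6.9/3.078e+04] = -1.8 log₁₀[2.6e-05 + 0.000224] = 6.483, so f = 0.02379.
Darcy-Weisbach: ΔP = f(L/D)(ρV²/2) = 0.02379·(44.1/0.175)·(0.552·3.728²/2) = 0.02379·252·3.836 = 23 Pa.
Pumping power P = QΔP = 0.08967·23 = 2.062 W = 2.06 W.

P ≈ 2.06 W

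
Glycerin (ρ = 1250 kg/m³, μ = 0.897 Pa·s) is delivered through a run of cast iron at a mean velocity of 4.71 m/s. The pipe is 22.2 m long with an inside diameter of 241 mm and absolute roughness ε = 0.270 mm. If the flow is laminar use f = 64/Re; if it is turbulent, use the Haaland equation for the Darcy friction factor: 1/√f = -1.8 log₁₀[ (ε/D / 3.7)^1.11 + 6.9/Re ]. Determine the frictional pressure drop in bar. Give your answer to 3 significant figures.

Reynolds number Re = ρVD/μ = 1250 · 4.71 · 0.241 / 0.897 = 1582.
Re < 2300 → laminar flow, so f = 64/Re = 64/1582 = 0.04046 (the turbulent correlation is not needed).
Darcy-Weisbach: ΔP = f(L/D)(ρV²/2) = 0.04046·(22.2/0.241)·(1250·4.71²/2) = 0.04046·92.12·1.387e+04 = 5.168e+04 Pa.
ΔP = 5.168e+04 Pa = 0.517 bar.

ΔP ≈ 0.517 bar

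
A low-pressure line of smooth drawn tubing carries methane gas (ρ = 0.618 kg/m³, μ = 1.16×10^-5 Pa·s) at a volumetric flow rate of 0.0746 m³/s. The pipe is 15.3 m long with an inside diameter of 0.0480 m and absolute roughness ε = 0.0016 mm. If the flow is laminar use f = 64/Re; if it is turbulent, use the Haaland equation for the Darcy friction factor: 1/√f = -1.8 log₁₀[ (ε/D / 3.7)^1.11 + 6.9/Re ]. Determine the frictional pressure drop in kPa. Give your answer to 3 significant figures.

ΔP ≈ 2.97 kPa

Cross-sectional area A = πD²/4 = π(0.048)²/4 = 0.00181 m²; mean velocity V = Q/A = 0.0746/0.00181 = 41.23 m/s.
Reynolds number Re = ρVD/μ = 0.618 · 41.23 · 0.048 / 1.16e-05 = 1.054e+05.
Re > 4000 → turbulent. Relative roughness ε/D = 1.6e-06/0.048 = 3.33e-05. Haaland: 1/√f = -1.8 log₁₀[(3.33e-05/3.7)^1.11 + 6.9/1.054e+05] = -1.8 log₁₀[2.51e-06 + 6.55e-05] = 7.502, so f = 0.01777.
Darcy-Weisbach: ΔP = f(L/D)(ρV²/2) = 0.01777·(15.3/0.048)·(0.618·41.23²/2) = 0.01777·318.8·525.2 = 2974 Pa.
ΔP = 2974 Pa = 2.97 kPa.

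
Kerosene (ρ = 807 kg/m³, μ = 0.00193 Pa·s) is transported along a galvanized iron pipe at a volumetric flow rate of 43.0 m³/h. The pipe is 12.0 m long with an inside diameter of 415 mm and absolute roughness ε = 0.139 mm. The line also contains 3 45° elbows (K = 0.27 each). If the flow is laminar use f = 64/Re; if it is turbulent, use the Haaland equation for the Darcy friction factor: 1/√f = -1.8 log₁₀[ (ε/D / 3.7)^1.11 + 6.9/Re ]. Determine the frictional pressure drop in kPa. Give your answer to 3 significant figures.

Q = 43.0 m³/h = 43.0/3600 = 0.01194 m³/s.
Cross-sectional area A = πD²/4 = π(0.415)²/4 = 0.1353 m²; mean velocity V = Q/A = 0.01194/0.1353 = 0.0883 m/s.
Reynolds number Re = ρVD/μ = 807 · 0.0883 · 0.415 / 0.00193 = 1.532e+04.
Re > 4000 → turbulent. Relative roughness ε/D = 0.000139/0.415 = 0.000335. Haaland: 1/√f = -1.8 log₁₀[(0.000335/3.7)^1.11 + 6.9/1.532e+04] = -1.8 log₁₀[3.25e-05 + 0.00045] = 5.969, so f = 0.02807.
Total minor-loss coefficient ΣK = 3·0.27 = 0.81.
ΔP = [f·L/D + ΣK]·(ρV²/2) = [0.02807·12/0.415 + 0.81]·(807·0.0883²/2) = [0.8115 + 0.81]·3.146 = 5.102 Pa.
ΔP = 5.102 Pa = 0.00510 kPa.

ΔP ≈ 0.00510 kPa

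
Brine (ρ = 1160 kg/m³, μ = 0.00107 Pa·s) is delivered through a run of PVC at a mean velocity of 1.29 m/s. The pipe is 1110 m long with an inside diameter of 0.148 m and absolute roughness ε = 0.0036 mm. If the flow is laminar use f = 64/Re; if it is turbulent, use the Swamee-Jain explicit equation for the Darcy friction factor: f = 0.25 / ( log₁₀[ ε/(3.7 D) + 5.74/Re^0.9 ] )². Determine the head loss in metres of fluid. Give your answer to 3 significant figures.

h_f ≈ 9.96 m

Reynolds number Re = ρVD/μ = 1160 · 1.29 · 0.148 / 0.00107 = 2.07e+05.
Re > 4000 → turbulent. Relative roughness ε/D = 3.6e-06/0.148 = 2.43e-05. Swamee-Jain: f = 0.25/(log₁₀[2.43e-05/3.7 + 5.74/2.07e+05^0.9])² = 0.25/(log₁₀[6.57e-06 + 9.43e-05])² = 0.25/(-3.996)² = 0.01566.
Darcy-Weisbach: ΔP = f(L/D)(ρV²/2) = 0.01566·(1110/0.148)·(1160·1.29²/2) = 0.01566·7500·965.2 = 1.133e+05 Pa.
Head loss h_f = ΔP/(ρg) = 1.133e+05/(1160·9.81) = 9.96 m.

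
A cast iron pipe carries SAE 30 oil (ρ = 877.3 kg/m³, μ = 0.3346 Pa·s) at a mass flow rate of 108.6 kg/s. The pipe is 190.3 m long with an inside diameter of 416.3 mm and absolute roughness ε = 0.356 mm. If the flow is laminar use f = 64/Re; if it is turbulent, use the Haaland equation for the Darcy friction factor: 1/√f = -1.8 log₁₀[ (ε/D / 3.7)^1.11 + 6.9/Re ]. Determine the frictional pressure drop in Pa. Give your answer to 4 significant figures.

ΔP ≈ 10690 Pa

A = πD²/4 = π(0.4163)²/4 = 0.1361 m²; mean velocity V = ṁ/(ρA) = 108.6/(877.3 · 0.1361) = 0.9095 m/s.
Reynolds number Re = ρVD/μ = 877.3 · 0.9095 · 0.4163 / 0.335 = 992.7.
Re < 2300 → laminar flow, so f = 64/Re = 64/992.7 = 0.06447 (the turbulent correlation is not needed).
Darcy-Weisbach: ΔP = f(L/D)(ρV²/2) = 0.06447·(190.3/0.4163)·(877.3·0.9095²/2) = 0.06447·457.1·362.8 = 1.069e+04 Pa.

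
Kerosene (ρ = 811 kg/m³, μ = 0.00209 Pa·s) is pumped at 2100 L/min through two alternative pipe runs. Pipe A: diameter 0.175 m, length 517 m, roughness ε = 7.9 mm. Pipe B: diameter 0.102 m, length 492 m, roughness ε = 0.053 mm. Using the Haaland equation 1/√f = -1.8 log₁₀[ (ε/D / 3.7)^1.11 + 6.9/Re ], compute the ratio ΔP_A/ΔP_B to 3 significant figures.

ΔP_A/ΔP_B ≈ 0.255

Pipe A: V = Q/A = 0.035/0.02405 = 1.455 m/s; Re = 9.881e+04; ε/D = 0.0451; Haaland → f = 0.06867; ΔP_A = f(L/D)(ρV²/2) = 1.742e+05 Pa.
Pipe B: V = Q/A = 0.035/0.008171 = 4.283 m/s; Re = 1.695e+05; ε/D = 0.00052; Haaland → f = 0.01902; ΔP_B = f(L/D)(ρV²/2) = 6.824e+05 Pa.
ΔP_A/ΔP_B = 1.742e+05/6.824e+05 = 0.255.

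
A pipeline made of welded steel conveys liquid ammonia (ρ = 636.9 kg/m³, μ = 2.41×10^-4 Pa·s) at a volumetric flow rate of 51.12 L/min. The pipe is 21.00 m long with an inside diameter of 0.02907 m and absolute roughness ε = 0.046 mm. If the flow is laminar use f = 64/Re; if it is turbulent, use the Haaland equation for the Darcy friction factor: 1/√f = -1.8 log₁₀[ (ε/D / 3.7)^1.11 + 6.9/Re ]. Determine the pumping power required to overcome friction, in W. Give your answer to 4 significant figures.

Q = 51.12 L/min = 51.12/60000 = 0.000852 m³/s.
Cross-sectional area A = πD²/4 = π(0.02907)²/4 = 0.0006637 m²; mean velocity V = Q/A = 0.000852/0.0006637 = 1.284 m/s.
Reynolds number Re = ρVD/μ = 636.9 · 1.284 · 0.02907 / 0.000241 = 9.862e+04.
Re > 4000 → turbulent. Relative roughness ε/D = 4.6e-05/0.02907 = 0.00158. Haaland: 1/√f = -1.8 log₁₀[(0.00158/3.7)^1.11 + 6.9/9.862e+04] = -1.8 log₁₀[0.000182 + 7e-05] = 6.477, so f = 0.02384.
Darcy-Weisbach: ΔP = f(L/D)(ρV²/2) = 0.02384·(21/0.02907)·(636.9·1.284²/2) = 0.02384·722.4·524.8 = 9036 Pa.
Pumping power P = QΔP = 0.000852·9036 = 7.6989 W = 7.699 W.

P ≈ 7.699 W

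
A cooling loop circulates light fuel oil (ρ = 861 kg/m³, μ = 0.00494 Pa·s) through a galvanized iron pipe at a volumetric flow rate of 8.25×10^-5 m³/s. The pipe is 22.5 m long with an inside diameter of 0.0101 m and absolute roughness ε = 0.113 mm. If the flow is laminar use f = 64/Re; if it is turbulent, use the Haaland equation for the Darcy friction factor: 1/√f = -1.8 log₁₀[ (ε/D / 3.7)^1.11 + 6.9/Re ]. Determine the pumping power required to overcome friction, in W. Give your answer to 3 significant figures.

Cross-sectional area A = πD²/4 = π(0.0101)²/4 = 8.012e-05 m²; mean velocity V = Q/A = 8.25e-05/8.012e-05 = 1.03 m/s.
Reynolds number Re = ρVD/μ = 861 · 1.03 · 0.0101 / 0.00494 = 1813.
Re < 2300 → laminar flow, so f = 64/Re = 64/1813 = 0.03531 (the turbulent correlation is not needed).
Darcy-Weisbach: ΔP = f(L/D)(ρV²/2) = 0.03531·(22.5/0.0101)·(861·1.03²/2) = 0.03531·2228·456.5 = 3.59e+04 Pa.
Pumping power P = QΔP = 8.25e-05·3.59e+04 = 2.962 W = 2.96 W.

P ≈ 2.96 W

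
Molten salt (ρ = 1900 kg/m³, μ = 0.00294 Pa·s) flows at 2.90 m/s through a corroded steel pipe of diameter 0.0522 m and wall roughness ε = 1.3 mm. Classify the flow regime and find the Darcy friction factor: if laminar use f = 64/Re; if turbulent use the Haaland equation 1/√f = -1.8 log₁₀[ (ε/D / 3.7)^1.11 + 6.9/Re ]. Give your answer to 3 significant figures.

Re = ρVD/μ = 1900·2.9·0.0522/0.00294 = 9.783e+04.
Re > 4000 → turbulent. ε/D = 0.0013/0.0522 = 0.0249; Haaland: 1/√f = -1.8 log₁₀[0.00388 + 7.05e-05] = 4.325, so f = 0.05345.

f ≈ 0.0534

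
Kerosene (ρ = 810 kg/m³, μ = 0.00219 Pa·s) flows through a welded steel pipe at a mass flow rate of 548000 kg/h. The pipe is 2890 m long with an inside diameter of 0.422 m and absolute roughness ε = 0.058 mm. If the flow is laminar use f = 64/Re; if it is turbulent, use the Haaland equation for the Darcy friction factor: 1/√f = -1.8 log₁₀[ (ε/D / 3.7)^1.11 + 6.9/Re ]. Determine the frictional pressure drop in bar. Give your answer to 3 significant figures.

ṁ = 548000 kg/h = 548000/3600 = 152.2 kg/s.
A = πD²/4 = π(0.422)²/4 = 0.1399 m²; mean velocity V = ṁ/(ρA) = 152.2/(810 · 0.1399) = 1.344 m/s.
Reynolds number Re = ρVD/μ = 810 · 1.344 · 0.422 / 0.00219 = 2.097e+05.
Re > 4000 → turbulent. Relative roughness ε/D = 5.8e-05/0.422 = 0.000137. Haaland: 1/√f = -1.8 log₁₀[(0.000137/3.7)^1.11 + 6.9/2.097e+05] = -1.8 log₁₀[1.21e-05 + 3.29e-05] = 7.824, so f = 0.01633.
Darcy-Weisbach: ΔP = f(L/D)(ρV²/2) = 0.01633·(2890/0.422)·(810·1.344²/2) = 0.01633·6848·731.2 = 8.179e+04 Pa.
ΔP = 8.179e+04 Pa = 0.818 bar.

ΔP ≈ 0.818 bar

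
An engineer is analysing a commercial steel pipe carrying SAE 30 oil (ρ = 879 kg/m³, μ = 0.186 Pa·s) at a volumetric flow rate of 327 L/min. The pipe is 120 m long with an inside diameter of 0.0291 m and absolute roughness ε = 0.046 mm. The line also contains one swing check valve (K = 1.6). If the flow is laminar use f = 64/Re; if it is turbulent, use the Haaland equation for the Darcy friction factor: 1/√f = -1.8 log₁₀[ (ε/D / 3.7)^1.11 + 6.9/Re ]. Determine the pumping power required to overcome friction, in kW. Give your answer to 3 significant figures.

Q = 327 L/min = 327/60000 = 0.00545 m³/s.
Cross-sectional area A = πD²/4 = π(0.0291)²/4 = 0.0006651 m²; mean velocity V = Q/A = 0.00545/0.0006651 = 8.194 m/s.
Reynolds number Re = ρVD/μ = 879 · 8.194 · 0.0291 / 0.186 = 1127.
Re < 2300 → laminar flow, so f = 64/Re = 64/1127 = 0.05679 (the turbulent correlation is not needed).
Total minor-loss coefficient ΣK = 1·1.6 = 1.6.
ΔP = [f·L/D + ΣK]·(ρV²/2) = [0.05679·120/0.0291 + 1.6]·(879·8.194²/2) = [234.2 + 1.6]·2.951e+04 = 6.959e+06 Pa.
Pumping power P = QΔP = 0.00545·6.959e+06 = 37930 W = 37.9 kW.

P ≈ 37.9 kW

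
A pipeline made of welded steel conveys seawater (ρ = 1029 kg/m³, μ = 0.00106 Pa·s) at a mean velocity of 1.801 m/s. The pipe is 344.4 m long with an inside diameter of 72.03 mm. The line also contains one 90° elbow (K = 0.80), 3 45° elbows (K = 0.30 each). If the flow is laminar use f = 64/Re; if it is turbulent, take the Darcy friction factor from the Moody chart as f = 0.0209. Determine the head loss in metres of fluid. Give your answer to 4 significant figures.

h_f ≈ 16.80 m

Reynolds number Re = ρVD/μ = 1029 · 1.801 · 0.07203 / 0.00106 = 1.259e+05.
Re > 4000 → turbulent; use the Moody-chart value f = 0.0209.
Total minor-loss coefficient ΣK = 1·0.8 + 3·0.3 = 1.7.
ΔP = [f·L/D + ΣK]·(ρV²/2) = [0.0209·344.4/0.07203 + 1.7]·(1029·1.801²/2) = [99.93 + 1.7]·1669 = 1.696e+05 Pa.
Head loss h_f = ΔP/(ρg) = 1.696e+05/(1029·9.81) = 16.80 m.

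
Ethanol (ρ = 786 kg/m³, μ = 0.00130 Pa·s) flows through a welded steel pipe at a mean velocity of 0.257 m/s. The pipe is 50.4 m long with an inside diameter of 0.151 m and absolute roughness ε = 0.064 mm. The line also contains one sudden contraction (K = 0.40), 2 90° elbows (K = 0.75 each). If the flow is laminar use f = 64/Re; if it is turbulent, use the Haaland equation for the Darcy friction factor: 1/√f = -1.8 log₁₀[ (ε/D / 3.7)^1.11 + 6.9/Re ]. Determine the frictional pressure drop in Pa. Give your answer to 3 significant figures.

Reynolds number Re = ρVD/μ = 786 · 0.257 · 0.151 / 0.0013 = 2.346e+04.
Re > 4000 → turbulent. Relative roughness ε/D = 6.4e-05/0.151 = 0.000424. Haaland: 1/√f = -1.8 log₁₀[(0.000424/3.7)^1.11 + 6.9/2.346e+04] = -1.8 log₁₀[4.22e-05 + 0.000294] = 6.252, so f = 0.02558.
Total minor-loss coefficient ΣK = 1·0.4 + 2·0.75 = 1.9.
ΔP = [f·L/D + ΣK]·(ρV²/2) = [0.02558·50.4/0.151 + 1.9]·(786·0.257²/2) = [8.539 + 1.9]·25.96 = 271 Pa.

ΔP ≈ 271 Pa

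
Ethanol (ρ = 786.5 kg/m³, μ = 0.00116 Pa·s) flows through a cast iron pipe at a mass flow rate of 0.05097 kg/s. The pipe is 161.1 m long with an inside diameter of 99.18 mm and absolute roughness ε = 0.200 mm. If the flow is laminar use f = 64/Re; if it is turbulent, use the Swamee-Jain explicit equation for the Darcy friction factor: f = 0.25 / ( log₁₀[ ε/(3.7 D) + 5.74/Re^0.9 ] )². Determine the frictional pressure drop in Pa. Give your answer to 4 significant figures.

ΔP ≈ 5.100 Pa

A = πD²/4 = π(0.09918)²/4 = 0.007726 m²; mean velocity V = ṁ/(ρA) = 0.05097/(786.5 · 0.007726) = 0.008388 m/s.
Reynolds number Re = ρVD/μ = 786.5 · 0.008388 · 0.09918 / 0.00116 = 564.1.
Re < 2300 → laminar flow, so f = 64/Re = 64/564.1 = 0.1135 (the turbulent correlation is not needed).
Darcy-Weisbach: ΔP = f(L/D)(ρV²/2) = 0.1135·(161.1/0.09918)·(786.5·0.008388²/2) = 0.1135·1624·0.02767 = 5.1 Pa.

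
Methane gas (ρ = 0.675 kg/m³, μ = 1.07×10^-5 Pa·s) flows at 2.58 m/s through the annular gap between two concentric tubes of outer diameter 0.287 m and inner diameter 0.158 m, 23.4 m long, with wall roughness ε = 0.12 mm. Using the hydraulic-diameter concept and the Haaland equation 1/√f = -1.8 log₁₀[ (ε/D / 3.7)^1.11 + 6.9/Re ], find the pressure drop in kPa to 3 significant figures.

Hydraulic diameter D_h = 4A/P = D_o - D_i = 0.287 - 0.158 = 0.129 m.
Re = ρVD_h/μ = 0.675·2.58·0.129/1.07e-05 = 2.1e+04.
ε/D_h = 0.00012/0.129 = 0.00093; Haaland gives 1/√f = -1.8 log₁₀[0.000101+0.000329] = 6.06, so f = 0.02723.
ΔP = f(L/D_h)(ρV²/2) = 0.02723·23.4/0.129·2.247 = 11.1 Pa.
ΔP = 0.0111 kPa.

ΔP ≈ 0.0111 kPa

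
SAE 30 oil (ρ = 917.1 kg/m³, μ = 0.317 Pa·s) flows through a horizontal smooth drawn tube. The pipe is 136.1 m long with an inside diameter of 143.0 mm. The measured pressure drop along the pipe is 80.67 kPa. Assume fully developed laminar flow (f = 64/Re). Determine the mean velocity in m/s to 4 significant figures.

For laminar flow, f = 64/Re with Re = ρVD/μ, so Darcy-Weisbach reduces to ΔP = 32μLV/D². Solving for V: V = ΔP·D²/(32μL) = 8.067e+04·(0.143)²/(32·0.317·136.1) = 1.195 m/s.
Check: Re = ρVD/μ = 917.1·1.195·0.143/0.317 = 494.3 < 2300, so the laminar assumption holds.

V ≈ 1.195 m/s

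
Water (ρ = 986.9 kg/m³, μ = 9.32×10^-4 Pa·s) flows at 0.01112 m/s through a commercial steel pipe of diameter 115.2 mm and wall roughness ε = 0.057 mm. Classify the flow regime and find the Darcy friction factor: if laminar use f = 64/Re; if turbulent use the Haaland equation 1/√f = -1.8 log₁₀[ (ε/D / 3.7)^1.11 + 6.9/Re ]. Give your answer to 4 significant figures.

Re = ρVD/μ = 986.9·0.01112·0.1152/0.000932 = 1356.
Re < 2300 → laminar, so f = 64/Re = 0.04718 (roughness is irrelevant in laminar flow).

f ≈ 0.04718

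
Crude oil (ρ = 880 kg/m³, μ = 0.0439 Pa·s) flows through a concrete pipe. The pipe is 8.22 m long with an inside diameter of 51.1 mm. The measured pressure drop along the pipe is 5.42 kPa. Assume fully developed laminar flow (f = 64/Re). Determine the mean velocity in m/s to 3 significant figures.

V ≈ 1.23 m/s

For laminar flow, f = 64/Re with Re = ρVD/μ, so Darcy-Weisbach reduces to ΔP = 32μLV/D². Solving for V: V = ΔP·D²/(32μL) = 5420·(0.0511)²/(32·0.0439·8.22) = 1.226 m/s.
Check: Re = ρVD/μ = 880·1.226·0.0511/0.0439 = 1255 < 2300, so the laminar assumption holds.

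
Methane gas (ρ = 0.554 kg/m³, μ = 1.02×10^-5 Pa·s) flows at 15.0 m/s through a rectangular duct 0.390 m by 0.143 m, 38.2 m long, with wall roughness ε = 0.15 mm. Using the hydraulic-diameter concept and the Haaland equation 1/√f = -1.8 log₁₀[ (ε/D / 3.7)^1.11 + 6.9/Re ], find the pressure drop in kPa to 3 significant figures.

ΔP ≈ 0.227 kPa

Hydraulic diameter D_h = 4A/P = 4·(0.39·0.143)/(2·(0.39+0.143)) = 0.2231/1.066 = 0.2093 m.
Re = ρVD_h/μ = 0.554·15·0.2093/1.02e-05 = 1.705e+05.
ε/D_h = 0.00015/0.2093 = 0.000717; Haaland gives 1/√f = -1.8 log₁₀[7.56e-05+4.05e-05] = 7.083, so f = 0.01993.
ΔP = f(L/D_h)(ρV²/2) = 0.01993·38.2/0.2093·62.33 = 226.8 Pa.
ΔP = 0.227 kPa.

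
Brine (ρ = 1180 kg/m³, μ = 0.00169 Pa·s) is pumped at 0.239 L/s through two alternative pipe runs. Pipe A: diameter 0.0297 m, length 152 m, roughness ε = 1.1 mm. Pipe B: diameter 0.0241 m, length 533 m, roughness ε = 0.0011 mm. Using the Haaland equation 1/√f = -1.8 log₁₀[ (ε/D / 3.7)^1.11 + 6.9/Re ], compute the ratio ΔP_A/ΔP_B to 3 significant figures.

Pipe A: V = Q/A = 0.000239/0.0006928 = 0.345 m/s; Re = 7154; ε/D = 0.037; Haaland → f = 0.06645; ΔP_A = f(L/D)(ρV²/2) = 2.388e+04 Pa.
Pipe B: V = Q/A = 0.000239/0.0004562 = 0.5239 m/s; Re = 8816; ε/D = 4.56e-05; Haaland → f = 0.03202; ΔP_B = f(L/D)(ρV²/2) = 1.147e+05 Pa.
ΔP_A/ΔP_B = 2.388e+04/1.147e+05 = 0.208.

ΔP_A/ΔP_B ≈ 0.208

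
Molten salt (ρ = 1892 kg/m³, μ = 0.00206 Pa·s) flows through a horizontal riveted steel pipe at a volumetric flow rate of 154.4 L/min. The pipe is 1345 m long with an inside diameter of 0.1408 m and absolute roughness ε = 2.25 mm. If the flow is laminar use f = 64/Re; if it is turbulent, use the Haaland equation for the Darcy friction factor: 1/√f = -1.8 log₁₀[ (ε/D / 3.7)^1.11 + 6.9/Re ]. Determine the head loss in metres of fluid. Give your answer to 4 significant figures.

h_f ≈ 0.6218 m

Q = 154.4 L/min = 154.4/60000 = 0.002573 m³/s.
Cross-sectional area A = πD²/4 = π(0.1408)²/4 = 0.01557 m²; mean velocity V = Q/A = 0.002573/0.01557 = 0.1653 m/s.
Reynolds number Re = ρVD/μ = 1892 · 0.1653 · 0.1408 / 0.00206 = 2.137e+04.
Re > 4000 → turbulent. Relative roughness ε/D = 0.00225/0.1408 = 0.016. Haaland: 1/√f = -1.8 log₁₀[(0.016/3.7)^1.11 + 6.9/2.137e+04] = -1.8 log₁₀[0.00237 + 0.000323] = 4.625, so f = 0.04675.
Darcy-Weisbach: ΔP = f(L/D)(ρV²/2) = 0.04675·(1345/0.1408)·(1892·0.1653²/2) = 0.04675·9553·25.84 = 1.154e+04 Pa.
Head loss h_f = ΔP/(ρg) = 1.154e+04/(1892·9.81) = 0.6218 m.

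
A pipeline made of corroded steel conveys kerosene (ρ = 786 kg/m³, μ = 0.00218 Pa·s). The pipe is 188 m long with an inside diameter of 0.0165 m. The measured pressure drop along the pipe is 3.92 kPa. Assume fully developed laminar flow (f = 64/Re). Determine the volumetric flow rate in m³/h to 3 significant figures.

Q ≈ 0.0626 m³/h

For laminar flow, f = 64/Re with Re = ρVD/μ, so Darcy-Weisbach reduces to ΔP = 32μLV/D². Solving for V: V = ΔP·D²/(32μL) = 3920·(0.0165)²/(32·0.00218·188) = 0.08137 m/s.
Check: Re = ρVD/μ = 786·0.08137·0.0165/0.00218 = 484.1 < 2300, so the laminar assumption holds.
Q = V·A = 0.08137·(π/4·0.0165²) = 1.74e-05 m³/s = 0.0626 m³/h.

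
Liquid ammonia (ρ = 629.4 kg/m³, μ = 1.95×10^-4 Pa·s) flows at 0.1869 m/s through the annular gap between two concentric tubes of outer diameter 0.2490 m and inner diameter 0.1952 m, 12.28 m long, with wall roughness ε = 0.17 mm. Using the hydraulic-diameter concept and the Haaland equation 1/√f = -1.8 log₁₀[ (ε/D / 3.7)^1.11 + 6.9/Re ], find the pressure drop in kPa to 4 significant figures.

Hydraulic diameter D_h = 4A/P = D_o - D_i = 0.249 - 0.1952 = 0.0538 m.
Re = ρVD_h/μ = 629.4·0.1869·0.0538/0.000195 = 3.246e+04.
ε/D_h = 0.00017/0.0538 = 0.00316; Haaland gives 1/√f = -1.8 log₁₀[0.000393+0.000213] = 5.793, so f = 0.0298.
ΔP = f(L/D_h)(ρV²/2) = 0.0298·12.28/0.0538·10.99 = 74.78 Pa.
ΔP = 0.07478 kPa.

ΔP ≈ 0.07478 kPa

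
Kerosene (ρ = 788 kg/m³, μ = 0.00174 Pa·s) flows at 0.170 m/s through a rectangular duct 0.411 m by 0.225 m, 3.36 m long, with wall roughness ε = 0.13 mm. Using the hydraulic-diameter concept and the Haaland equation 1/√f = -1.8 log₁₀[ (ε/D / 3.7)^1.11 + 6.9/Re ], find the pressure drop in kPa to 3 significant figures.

Hydraulic diameter D_h = 4A/P = 4·(0.411·0.225)/(2·(0.411+0.225)) = 0.3699/1.272 = 0.2908 m.
Re = ρVD_h/μ = 788·0.17·0.2908/0.00174 = 2.239e+04.
ε/D_h = 0.00013/0.2908 = 0.000447; Haaland gives 1/√f = -1.8 log₁₀[4.48e-05+0.000308] = 6.214, so f = 0.0259.
ΔP = f(L/D_h)(ρV²/2) = 0.0259·3.36/0.2908·11.39 = 3.407 Pa.
ΔP = 0.00341 kPa.

ΔP ≈ 0.00341 kPa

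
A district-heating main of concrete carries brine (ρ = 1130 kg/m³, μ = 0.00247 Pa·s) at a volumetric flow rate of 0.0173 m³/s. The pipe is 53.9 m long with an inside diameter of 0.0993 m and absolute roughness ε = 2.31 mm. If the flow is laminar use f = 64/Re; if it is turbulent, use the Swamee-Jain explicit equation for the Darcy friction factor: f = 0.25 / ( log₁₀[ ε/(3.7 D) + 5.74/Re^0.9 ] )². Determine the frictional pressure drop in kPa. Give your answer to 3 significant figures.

Cross-sectional area A = πD²/4 = π(0.0993)²/4 = 0.007744 m²; mean velocity V = Q/A = 0.0173/0.007744 = 2.234 m/s.
Reynolds number Re = ρVD/μ = 1130 · 2.234 · 0.0993 / 0.00247 = 1.015e+05.
Re > 4000 → turbulent. Relative roughness ε/D = 0.00231/0.0993 = 0.0233. Swamee-Jain: f = 0.25/(log₁₀[0.0233/3.7 + 5.74/1.015e+05^0.9])² = 0.25/(log₁₀[0.00629 + 0.000179])² = 0.25/(-2.189)² = 0.05216.
Darcy-Weisbach: ΔP = f(L/D)(ρV²/2) = 0.05216·(53.9/0.0993)·(1130·2.234²/2) = 0.05216·542.8·2819 = 7.982e+04 Pa.
ΔP = 7.982e+04 Pa = 79.8 kPa.

ΔP ≈ 79.8 kPa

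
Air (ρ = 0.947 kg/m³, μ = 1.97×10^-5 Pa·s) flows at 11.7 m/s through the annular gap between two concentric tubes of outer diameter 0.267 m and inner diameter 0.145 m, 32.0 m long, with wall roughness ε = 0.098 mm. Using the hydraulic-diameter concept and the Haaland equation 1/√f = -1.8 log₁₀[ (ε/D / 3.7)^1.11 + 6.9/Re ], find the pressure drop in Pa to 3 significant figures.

Hydraulic diameter D_h = 4A/P = D_o - D_i = 0.267 - 0.145 = 0.122 m.
Re = ρVD_h/μ = 0.947·11.7·0.122/1.97e-05 = 6.862e+04.
ε/D_h = 9.8e-05/0.122 = 0.000803; Haaland gives 1/√f = -1.8 log₁₀[8.58e-05+0.000101] = 6.713, so f = 0.02219.
ΔP = f(L/D_h)(ρV²/2) = 0.02219·32/0.122·64.82 = 377.2 Pa.

ΔP ≈ 377 Pa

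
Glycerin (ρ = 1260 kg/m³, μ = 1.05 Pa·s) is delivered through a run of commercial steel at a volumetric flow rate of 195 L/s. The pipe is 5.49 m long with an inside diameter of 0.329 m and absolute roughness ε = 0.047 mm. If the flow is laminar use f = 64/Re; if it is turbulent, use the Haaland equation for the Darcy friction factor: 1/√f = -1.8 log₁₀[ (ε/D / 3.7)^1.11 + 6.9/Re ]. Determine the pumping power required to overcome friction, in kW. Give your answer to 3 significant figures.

Q = 195 L/s = 195/1000 = 0.195 m³/s.
Cross-sectional area A = πD²/4 = π(0.329)²/4 = 0.08501 m²; mean velocity V = Q/A = 0.195/0.08501 = 2.294 m/s.
Reynolds number Re = ρVD/μ = 1260 · 2.294 · 0.329 / 1.05 = 905.6.
Re < 2300 → laminar flow, so f = 64/Re = 64/905.6 = 0.07067 (the turbulent correlation is not needed).
Darcy-Weisbach: ΔP = f(L/D)(ρV²/2) = 0.07067·(5.49/0.329)·(1260·2.294²/2) = 0.07067·16.69·3315 = 3909 Pa.
Pumping power P = QΔP = 0.195·3909 = 762.3 W = 0.762 kW.

P ≈ 0.762 kW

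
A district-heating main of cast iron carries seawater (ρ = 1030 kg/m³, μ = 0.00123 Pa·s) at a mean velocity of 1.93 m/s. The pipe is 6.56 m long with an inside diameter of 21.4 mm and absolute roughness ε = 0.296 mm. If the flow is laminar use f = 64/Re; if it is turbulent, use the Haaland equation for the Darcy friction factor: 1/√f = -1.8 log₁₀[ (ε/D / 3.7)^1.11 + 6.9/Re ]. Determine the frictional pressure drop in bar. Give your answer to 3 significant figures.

Reynolds number Re = ρVD/μ = 1030 · 1.93 · 0.0214 / 0.00123 = 3.459e+04.
Re > 4000 → turbulent. Relative roughness ε/D = 0.000296/0.0214 = 0.0138. Haaland: 1/√f = -1.8 log₁₀[(0.0138/3.7)^1.11 + 6.9/3.459e+04] = -1.8 log₁₀[0.00202 + 0.0002] = 4.776, so f = 0.04384.
Darcy-Weisbach: ΔP = f(L/D)(ρV²/2) = 0.04384·(6.56/0.0214)·(1030·1.93²/2) = 0.04384·306.5·1918 = 2.578e+04 Pa.
ΔP = 2.578e+04 Pa = 0.258 bar.

ΔP ≈ 0.258 bar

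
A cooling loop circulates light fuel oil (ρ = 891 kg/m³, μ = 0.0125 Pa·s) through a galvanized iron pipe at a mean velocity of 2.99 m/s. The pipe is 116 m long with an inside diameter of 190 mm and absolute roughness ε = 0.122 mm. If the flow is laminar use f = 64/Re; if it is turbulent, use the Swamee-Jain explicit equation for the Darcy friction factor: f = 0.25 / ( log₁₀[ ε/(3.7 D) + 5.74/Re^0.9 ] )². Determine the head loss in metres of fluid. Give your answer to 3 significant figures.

h_f ≈ 6.65 m

Reynolds number Re = ρVD/μ = 891 · 2.99 · 0.19 / 0.0125 = 4.049e+04.
Re > 4000 → turbulent. Relative roughness ε/D = 0.000122/0.19 = 0.000642. Swamee-Jain: f = 0.25/(log₁₀[0.000642/3.7 + 5.74/4.049e+04^0.9])² = 0.25/(log₁₀[0.000174 + 0.00041])² = 0.25/(-3.234)² = 0.0239.
Darcy-Weisbach: ΔP = f(L/D)(ρV²/2) = 0.0239·(116/0.19)·(891·2.99²/2) = 0.0239·610.5·3983 = 5.811e+04 Pa.
Head loss h_f = ΔP/(ρg) = 5.811e+04/(891·9.81) = 6.65 m.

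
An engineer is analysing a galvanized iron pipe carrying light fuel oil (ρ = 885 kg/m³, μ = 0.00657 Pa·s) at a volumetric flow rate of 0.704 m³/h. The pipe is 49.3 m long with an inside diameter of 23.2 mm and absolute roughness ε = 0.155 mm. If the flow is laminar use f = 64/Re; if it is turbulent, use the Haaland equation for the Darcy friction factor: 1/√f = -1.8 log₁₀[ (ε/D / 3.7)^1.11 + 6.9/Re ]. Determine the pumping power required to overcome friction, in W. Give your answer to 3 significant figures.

Q = 0.704 m³/h = 0.704/3600 = 0.0001956 m³/s.
Cross-sectional area A = πD²/4 = π(0.0232)²/4 = 0.0004227 m²; mean velocity V = Q/A = 0.0001956/0.0004227 = 0.4626 m/s.
Reynolds number Re = ρVD/μ = 885 · 0.4626 · 0.0232 / 0.00657 = 1446.
Re < 2300 → laminar flow, so f = 64/Re = 64/1446 = 0.04427 (the turbulent correlation is not needed).
Darcy-Weisbach: ΔP = f(L/D)(ρV²/2) = 0.04427·(49.3/0.0232)·(885·0.4626²/2) = 0.04427·2125·94.69 = 8908 Pa.
Pumping power P = QΔP = 0.0001956·8908 = 1.742 W = 1.74 W.

P ≈ 1.74 W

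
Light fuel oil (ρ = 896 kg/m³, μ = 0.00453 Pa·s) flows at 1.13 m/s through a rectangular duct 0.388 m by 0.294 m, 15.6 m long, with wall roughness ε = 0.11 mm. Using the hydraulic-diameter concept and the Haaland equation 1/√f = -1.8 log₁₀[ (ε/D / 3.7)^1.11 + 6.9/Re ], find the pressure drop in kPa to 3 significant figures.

Hydraulic diameter D_h = 4A/P = 4·(0.388·0.294)/(2·(0.388+0.294)) = 0.4563/1.364 = 0.3345 m.
Re = ρVD_h/μ = 896·1.13·0.3345/0.00453 = 7.477e+04.
ε/D_h = 0.00011/0.3345 = 0.000329; Haaland gives 1/√f = -1.8 log₁₀[3.19e-05+9.23e-05] = 7.031, so f = 0.02023.
ΔP = f(L/D_h)(ρV²/2) = 0.02023·15.6/0.3345·572.1 = 539.6 Pa.
ΔP = 0.540 kPa.

ΔP ≈ 0.540 kPa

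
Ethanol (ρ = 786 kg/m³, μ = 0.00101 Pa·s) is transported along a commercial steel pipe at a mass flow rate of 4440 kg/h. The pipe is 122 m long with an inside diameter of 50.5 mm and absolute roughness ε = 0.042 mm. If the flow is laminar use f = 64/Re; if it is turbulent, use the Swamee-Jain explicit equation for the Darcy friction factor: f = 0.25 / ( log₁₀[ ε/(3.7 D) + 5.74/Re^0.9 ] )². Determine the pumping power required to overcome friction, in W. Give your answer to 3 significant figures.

P ≈ 23.4 W

ṁ = 4440 kg/h = 4440/3600 = 1.233 kg/s.
A = πD²/4 = π(0.0505)²/4 = 0.002003 m²; mean velocity V = ṁ/(ρA) = 1.233/(786 · 0.002003) = 0.7834 m/s.
Reynolds number Re = ρVD/μ = 786 · 0.7834 · 0.0505 / 0.00101 = 3.079e+04.
Re > 4000 → turbulent. Relative roughness ε/D = 4.2e-05/0.0505 = 0.000832. Swamee-Jain: f = 0.25/(log₁₀[0.000832/3.7 + 5.74/3.079e+04^0.9])² = 0.25/(log₁₀[0.000225 + 0.000524])² = 0.25/(-3.126)² = 0.02559.
Darcy-Weisbach: ΔP = f(L/D)(ρV²/2) = 0.02559·(122/0.0505)·(786·0.7834²/2) = 0.02559·2416·241.2 = 1.491e+04 Pa.
Q = ṁ/ρ = 1.233/786 = 0.001569 m³/s.
Pumping power P = QΔP = 0.001569·1.491e+04 = 23.40 W = 23.4 W.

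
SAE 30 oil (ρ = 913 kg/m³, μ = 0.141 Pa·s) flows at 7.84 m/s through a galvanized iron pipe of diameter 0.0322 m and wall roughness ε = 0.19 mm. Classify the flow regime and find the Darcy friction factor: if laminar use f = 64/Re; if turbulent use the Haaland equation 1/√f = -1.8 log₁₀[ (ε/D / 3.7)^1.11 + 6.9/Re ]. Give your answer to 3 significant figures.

Re = ρVD/μ = 913·7.84·0.0322/0.141 = 1635.
Re < 2300 → laminar, so f = 64/Re = 0.03915 (roughness is irrelevant in laminar flow).

f ≈ 0.0392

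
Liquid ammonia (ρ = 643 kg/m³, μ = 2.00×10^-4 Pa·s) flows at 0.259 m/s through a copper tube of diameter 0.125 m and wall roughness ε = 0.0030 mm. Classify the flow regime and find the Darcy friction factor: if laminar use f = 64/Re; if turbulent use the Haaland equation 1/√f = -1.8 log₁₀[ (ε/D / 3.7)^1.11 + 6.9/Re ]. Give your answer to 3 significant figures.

f ≈ 0.0178

Re = ρVD/μ = 643·0.259·0.125/0.0002 = 1.041e+05.
Re > 4000 → turbulent. ε/D = 3e-06/0.125 = 2.4e-05; Haaland: 1/√f = -1.8 log₁₀[1.74e-06 + 6.63e-05] = 7.501, so f = 0.01777.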